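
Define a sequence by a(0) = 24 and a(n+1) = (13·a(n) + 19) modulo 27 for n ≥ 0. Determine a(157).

1

We have a(0) = 24; a(1) = 7; a(2) = 2; a(3) = 18; a(4) = 10; a(5) = 14; a(6) = 12; a(7) = 13; a(8) = 26; a(9) = 6; a(10) = 16; a(11) = 11; a(12) = 0; a(13) = 19; a(14) = 23; a(15) = 21; a(16) = 22; a(17) = 8; a(18) = 15; a(19) = 25; a(20) = 20; a(21) = 9; a(22) = 1; a(23) = 5; a(24) = 3; a(25) = 4; a(26) = 17; a(27) = 24.
Since a(27) = a(0) = 24, the sequence is periodic with period 27.
(157 - 0) mod 27 = 22, so a(157) = a(22) = 1.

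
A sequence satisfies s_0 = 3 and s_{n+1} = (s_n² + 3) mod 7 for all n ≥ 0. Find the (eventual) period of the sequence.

3

s_0 = 3, s_1 = 5, s_2 = 0, s_3 = 3.
The sequence repeats with period 3.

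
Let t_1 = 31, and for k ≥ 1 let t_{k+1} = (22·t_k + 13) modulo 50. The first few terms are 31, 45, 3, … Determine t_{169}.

21

Listing terms: t_1 = 31, t_2 = 45, t_3 = 3, t_4 = 29, t_5 = 1, t_6 = 35, t_7 = 33, t_8 = 39, t_9 = 21, t_{10} = 25, t_{11} = 13, t_{12} = 49, t_{13} = 41, t_{14} = 15, t_{15} = 43, t_{16} = 9, t_{17} = 11, t_{18} = 5, t_{19} = 23, t_{20} = 19, t_{21} = 31.
The sequence repeats with period 20.
(169 - 1) mod 20 = 8, so t_{169} = t_9 = 21.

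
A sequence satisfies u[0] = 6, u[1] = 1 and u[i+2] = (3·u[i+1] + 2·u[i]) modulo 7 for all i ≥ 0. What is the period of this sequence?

u[0] = 6,  u[1] = 1,  u[2] = 1,  u[3] = 5,  u[4] = 3,  u[5] = 5,  u[6] = 0,  u[7] = 3,  u[8] = 2,  u[9] = 5,  u[10] = 5,  u[11] = 4,  u[12] = 1,  u[13] = 4,  u[14] = 0,  u[15] = 1,  u[16] = 3,  u[17] = 4,  u[18] = 4,  u[19] = 6,  u[20] = 5,  u[21] = 6,  u[22] = 0,  u[23] = 5,  u[24] = 1,  u[25] = 6,  u[26] = 6,  u[27] = 2,  u[28] = 4,  u[29] = 2,  u[30] = 0,  u[31] = 4,  u[32] = 5,  u[33] = 2,  u[34] = 2,  u[35] = 3,  u[36] = 6,  u[37] = 3,  u[38] = 0,  u[39] = 6,  u[40] = 4,  u[41] = 3,  u[42] = 3,  u[43] = 1,  u[44] = 2,  u[45] = 1,  u[46] = 0,  u[47] = 2,  u[48] = 6,  u[49] = 1.
Since (u[48], u[49]) = (u[0], u[1]) = (6, 1) (two consecutive terms determine the rest), the sequence is periodic with period 48.

48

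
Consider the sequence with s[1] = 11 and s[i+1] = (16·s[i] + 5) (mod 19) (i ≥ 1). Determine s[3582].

17

We have s[1] = 11, s[2] = 10, s[3] = 13, s[4] = 4, s[5] = 12, s[6] = 7, s[7] = 3, s[8] = 15, s[9] = 17, s[10] = 11.
Since s[10] = s[1] = 11, the sequence is periodic with period 9.
(3582 - 1) mod 9 = 8, so s[3582] = s[9] = 17.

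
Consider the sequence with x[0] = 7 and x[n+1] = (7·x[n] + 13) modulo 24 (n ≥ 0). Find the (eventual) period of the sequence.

6

Listing terms: x[0] = 7, x[1] = 14, x[2] = 15, x[3] = 22, x[4] = 23, x[5] = 6, x[6] = 7.
Since x[6] = x[0] = 7, the sequence is periodic with period 6.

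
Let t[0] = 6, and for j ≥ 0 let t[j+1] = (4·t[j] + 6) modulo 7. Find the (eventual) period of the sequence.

t[0] = 6, t[1] = 2, t[2] = 0, t[3] = 6.
Since t[3] = t[0] = 6, the sequence is periodic with period 3.

3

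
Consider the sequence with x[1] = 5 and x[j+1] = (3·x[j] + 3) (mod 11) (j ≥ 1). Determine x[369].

We have x[1] = 5; x[2] = 7; x[3] = 2; x[4] = 9; x[5] = 8; x[6] = 5.
Since x[6] = x[1] = 5, the sequence is periodic with period 5.
(369 - 1) mod 5 = 3, so x[369] = x[4] = 9.

9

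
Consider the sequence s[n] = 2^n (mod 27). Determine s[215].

14

Computing terms: s[1] = 2,  s[2] = 4,  s[3] = 8,  s[4] = 16,  s[5] = 5,  s[6] = 10,  s[7] = 20,  s[8] = 13,  s[9] = 26,  s[10] = 25,  s[11] = 23,  s[12] = 19,  s[13] = 11,  s[14] = 22,  s[15] = 17,  s[16] = 7,  s[17] = 14,  s[18] = 1,  s[19] = 2.
Since s[19] = s[1] = 2, the sequence is periodic with period 18.
(215 - 1) mod 18 = 16, so s[215] = s[17] = 14.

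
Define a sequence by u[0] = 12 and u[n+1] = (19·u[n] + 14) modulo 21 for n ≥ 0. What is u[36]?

We have u[0] = 12, u[1] = 11, u[2] = 13, u[3] = 9, u[4] = 17, u[5] = 1, u[6] = 12.
Since u[6] = u[0] = 12, the sequence is periodic with period 6.
(36 - 0) mod 6 = 0, so u[36] = u[0] = 12.

12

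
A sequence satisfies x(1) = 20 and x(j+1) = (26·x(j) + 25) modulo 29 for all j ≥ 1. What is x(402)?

We have x(1) = 20,  x(2) = 23,  x(3) = 14,  x(4) = 12,  x(5) = 18,  x(6) = 0,  x(7) = 25,  x(8) = 8,  x(9) = 1,  x(10) = 22,  x(11) = 17,  x(12) = 3,  x(13) = 16,  x(14) = 6,  x(15) = 7,  x(16) = 4,  x(17) = 13,  x(18) = 15,  x(19) = 9,  x(20) = 27,  x(21) = 2,  x(22) = 19,  x(23) = 26,  x(24) = 5,  x(25) = 10,  x(26) = 24,  x(27) = 11,  x(28) = 21,  x(29) = 20.
The sequence repeats with period 28.
So x(402) = x(1 + ((402-1) mod 28)) = x(10) = 22.

22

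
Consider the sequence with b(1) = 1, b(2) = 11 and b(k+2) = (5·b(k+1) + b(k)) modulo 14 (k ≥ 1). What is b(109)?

We have b(1) = 1; b(2) = 11; b(3) = 0; b(4) = 11; b(5) = 13; b(6) = 6; b(7) = 1; b(8) = 11.
The sequence repeats with period 6.
So b(109) = b(1 + ((109-1) mod 6)) = b(1) = 1.

1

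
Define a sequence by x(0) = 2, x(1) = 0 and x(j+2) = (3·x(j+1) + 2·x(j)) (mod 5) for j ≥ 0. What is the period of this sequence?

24

Listing terms: x(0) = 2,  x(1) = 0,  x(2) = 4,  x(3) = 2,  x(4) = 4,  x(5) = 1,  x(6) = 1,  x(7) = 0,  x(8) = 2,  x(9) = 1,  x(10) = 2,  x(11) = 3,  x(12) = 3,  x(13) = 0,  x(14) = 1,  x(15) = 3,  x(16) = 1,  x(17) = 4,  x(18) = 4,  x(19) = 0,  x(20) = 3,  x(21) = 4,  x(22) = 3,  x(23) = 2,  x(24) = 2,  x(25) = 0.
The sequence repeats with period 24.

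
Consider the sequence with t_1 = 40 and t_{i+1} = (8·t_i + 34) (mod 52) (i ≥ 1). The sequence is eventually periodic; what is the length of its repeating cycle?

4

Computing terms: t_1 = 40,  t_2 = 42,  t_3 = 6,  t_4 = 30,  t_5 = 14,  t_6 = 42.
Since t_6 = t_2 = 42, the sequence is eventually periodic: after a pre-period of length 1 it cycles with period 4.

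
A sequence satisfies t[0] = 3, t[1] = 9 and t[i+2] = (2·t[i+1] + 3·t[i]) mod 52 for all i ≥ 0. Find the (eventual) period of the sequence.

6

We have t[0] = 3; t[1] = 9; t[2] = 27; t[3] = 29; t[4] = 35; t[5] = 1; t[6] = 3; t[7] = 9.
The sequence repeats with period 6.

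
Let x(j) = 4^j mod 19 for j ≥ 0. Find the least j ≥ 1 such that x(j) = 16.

2

We have x(0) = 1,  x(1) = 4,  x(2) = 16,  x(3) = 7,  x(4) = 9,  x(5) = 17,  x(6) = 11,  x(7) = 6,  x(8) = 5,  x(9) = 1.
Since x(9) = x(0) = 1, the sequence is periodic with period 9.
The value 16 first appears (with j ≥ 1) at x(2).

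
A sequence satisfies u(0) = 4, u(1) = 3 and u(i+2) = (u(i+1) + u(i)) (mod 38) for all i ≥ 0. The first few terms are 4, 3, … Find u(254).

7

We have u(0) = 4, u(1) = 3, u(2) = 7, u(3) = 10, u(4) = 17, u(5) = 27, u(6) = 6, u(7) = 33, u(8) = 1, u(9) = 34, u(10) = 35, u(11) = 31, u(12) = 28, u(13) = 21, u(14) = 11, u(15) = 32, u(16) = 5, u(17) = 37, u(18) = 4, u(19) = 3.
Since (u(18), u(19)) = (u(0), u(1)) = (4, 3) (two consecutive terms determine the rest), the sequence is periodic with period 18.
So u(254) = u(0 + ((254-0) mod 18)) = u(2) = 7.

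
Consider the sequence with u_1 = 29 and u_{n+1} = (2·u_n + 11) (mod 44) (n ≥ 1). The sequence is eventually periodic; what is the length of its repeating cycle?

10

We have u_1 = 29; u_2 = 25; u_3 = 17; u_4 = 1; u_5 = 13; u_6 = 37; u_7 = 41; u_8 = 5; u_9 = 21; u_{10} = 9; u_{11} = 29.
The sequence repeats with period 10.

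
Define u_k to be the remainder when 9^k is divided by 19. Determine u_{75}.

7

Computing terms: u_1 = 9; u_2 = 5; u_3 = 7; u_4 = 6; u_5 = 16; u_6 = 11; u_7 = 4; u_8 = 17; u_9 = 1; u_{10} = 9.
Since u_{10} = u_1 = 9, the sequence is periodic with period 9.
(75 - 1) mod 9 = 2, so u_{75} = u_3 = 7.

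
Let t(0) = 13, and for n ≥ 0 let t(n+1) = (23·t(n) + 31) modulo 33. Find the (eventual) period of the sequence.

Computing terms: t(0) = 13, t(1) = 0, t(2) = 31, t(3) = 18, t(4) = 16, t(5) = 3, t(6) = 1, t(7) = 21, t(8) = 19, t(9) = 6, t(10) = 4, t(11) = 24, t(12) = 22, t(13) = 9, t(14) = 7, t(15) = 27, t(16) = 25, t(17) = 12, t(18) = 10, t(19) = 30, t(20) = 28, t(21) = 15, t(22) = 13.
Since t(22) = t(0) = 13, the sequence is periodic with period 22.

22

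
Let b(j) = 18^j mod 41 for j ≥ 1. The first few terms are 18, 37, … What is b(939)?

16

We have b(1) = 18; b(2) = 37; b(3) = 10; b(4) = 16; b(5) = 1; b(6) = 18.
Since b(6) = b(1) = 18, the sequence is periodic with period 5.
(939 - 1) mod 5 = 3, so b(939) = b(4) = 16.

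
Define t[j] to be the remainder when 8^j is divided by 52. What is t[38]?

Computing terms: t[1] = 8, t[2] = 12, t[3] = 44, t[4] = 40, t[5] = 8.
Since t[5] = t[1] = 8, the sequence is periodic with period 4.
(38 - 1) mod 4 = 1, so t[38] = t[2] = 12.

12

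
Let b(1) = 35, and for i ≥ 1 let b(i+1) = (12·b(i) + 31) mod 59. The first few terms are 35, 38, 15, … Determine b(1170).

23

Listing terms: b(1) = 35,  b(2) = 38,  b(3) = 15,  b(4) = 34,  b(5) = 26,  b(6) = 48,  b(7) = 17,  b(8) = 58,  b(9) = 19,  b(10) = 23,  b(11) = 12,  b(12) = 57,  b(13) = 7,  b(14) = 56,  b(15) = 54,  b(16) = 30,  b(17) = 37,  b(18) = 3,  b(19) = 8,  b(20) = 9,  b(21) = 21,  b(22) = 47,  b(23) = 5,  b(24) = 32,  b(25) = 2,  b(26) = 55,  b(27) = 42,  b(28) = 4,  b(29) = 20,  b(30) = 35.
Since b(30) = b(1) = 35, the sequence is periodic with period 29.
So b(1170) = b(1 + ((1170-1) mod 29)) = b(10) = 23.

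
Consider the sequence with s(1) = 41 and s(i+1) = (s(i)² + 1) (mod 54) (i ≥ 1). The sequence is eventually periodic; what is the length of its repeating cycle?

We have s(1) = 41,  s(2) = 8,  s(3) = 11,  s(4) = 14,  s(5) = 35,  s(6) = 38,  s(7) = 41.
The sequence repeats with period 6.

6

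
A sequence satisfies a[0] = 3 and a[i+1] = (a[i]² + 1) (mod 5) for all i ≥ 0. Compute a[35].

1

Computing terms: a[0] = 3,  a[1] = 0,  a[2] = 1,  a[3] = 2,  a[4] = 0.
Since a[4] = a[1] = 0, the sequence is eventually periodic: after a pre-period of length 1 it cycles with period 3.
For i ≥ 1, a[i] depends only on (i - 1) mod 3. (35 - 1) mod 3 = 1, so a[35] = a[2] = 1.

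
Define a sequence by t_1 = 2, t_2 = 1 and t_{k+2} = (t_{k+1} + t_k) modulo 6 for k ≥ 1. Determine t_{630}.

5

Listing terms: t_1 = 2, t_2 = 1, t_3 = 3, t_4 = 4, t_5 = 1, t_6 = 5, t_7 = 0, t_8 = 5, t_9 = 5, t_{10} = 4, t_{11} = 3, t_{12} = 1, t_{13} = 4, t_{14} = 5, t_{15} = 3, t_{16} = 2, t_{17} = 5, t_{18} = 1, t_{19} = 0, t_{20} = 1, t_{21} = 1, t_{22} = 2, t_{23} = 3, t_{24} = 5, t_{25} = 2, t_{26} = 1.
The sequence repeats with period 24.
So t_{630} = t_{1 + ((630-1) mod 24)} = t_6 = 5.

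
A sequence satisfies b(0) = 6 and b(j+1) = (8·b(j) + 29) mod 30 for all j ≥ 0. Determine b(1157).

Listing terms: b(0) = 6, b(1) = 17, b(2) = 15, b(3) = 29, b(4) = 21, b(5) = 17.
Since b(5) = b(1) = 17, the sequence is eventually periodic: after a pre-period of length 1 it cycles with period 4.
For j ≥ 1, b(j) depends only on (j - 1) mod 4. (1157 - 1) mod 4 = 0, so b(1157) = b(1) = 17.

17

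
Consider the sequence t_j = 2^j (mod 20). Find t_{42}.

We have t_1 = 2; t_2 = 4; t_3 = 8; t_4 = 16; t_5 = 12; t_6 = 4.
Since t_6 = t_2 = 4, the sequence is eventually periodic: after a pre-period of length 1 it cycles with period 4.
For j ≥ 2, t_j depends only on (j - 2) mod 4. (42 - 2) mod 4 = 0, so t_{42} = t_2 = 4.

4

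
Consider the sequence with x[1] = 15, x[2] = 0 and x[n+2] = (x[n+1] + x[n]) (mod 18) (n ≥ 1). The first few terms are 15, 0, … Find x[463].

3

Listing terms: x[1] = 15; x[2] = 0; x[3] = 15; x[4] = 15; x[5] = 12; x[6] = 9; x[7] = 3; x[8] = 12; x[9] = 15; x[10] = 9; x[11] = 6; x[12] = 15; x[13] = 3; x[14] = 0; x[15] = 3; x[16] = 3; x[17] = 6; x[18] = 9; x[19] = 15; x[20] = 6; x[21] = 3; x[22] = 9; x[23] = 12; x[24] = 3; x[25] = 15; x[26] = 0.
The sequence repeats with period 24.
(463 - 1) mod 24 = 6, so x[463] = x[7] = 3.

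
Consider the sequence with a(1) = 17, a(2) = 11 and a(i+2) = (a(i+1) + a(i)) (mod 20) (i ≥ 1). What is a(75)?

a(1) = 17,  a(2) = 11,  a(3) = 8,  a(4) = 19,  a(5) = 7,  a(6) = 6,  a(7) = 13,  a(8) = 19,  a(9) = 12,  a(10) = 11,  a(11) = 3,  a(12) = 14,  a(13) = 17,  a(14) = 11.
The sequence repeats with period 12.
(75 - 1) mod 12 = 2, so a(75) = a(3) = 8.

8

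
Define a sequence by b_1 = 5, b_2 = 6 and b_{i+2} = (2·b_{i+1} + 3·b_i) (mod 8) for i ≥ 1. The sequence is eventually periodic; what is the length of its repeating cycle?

8

Listing terms: b_1 = 5, b_2 = 6, b_3 = 3, b_4 = 0, b_5 = 1, b_6 = 2, b_7 = 7, b_8 = 4, b_9 = 5, b_{10} = 6.
The sequence repeats with period 8.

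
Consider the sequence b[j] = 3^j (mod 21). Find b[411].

b[0] = 1, b[1] = 3, b[2] = 9, b[3] = 6, b[4] = 18, b[5] = 12, b[6] = 15, b[7] = 3.
Since b[7] = b[1] = 3, the sequence is eventually periodic: after a pre-period of length 1 it cycles with period 6.
For j ≥ 1, b[j] depends only on (j - 1) mod 6. (411 - 1) mod 6 = 2, so b[411] = b[3] = 6.

6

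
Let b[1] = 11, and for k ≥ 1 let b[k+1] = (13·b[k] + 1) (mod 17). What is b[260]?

Computing terms: b[1] = 11; b[2] = 8; b[3] = 3; b[4] = 6; b[5] = 11.
Since b[5] = b[1] = 11, the sequence is periodic with period 4.
(260 - 1) mod 4 = 3, so b[260] = b[4] = 6.

6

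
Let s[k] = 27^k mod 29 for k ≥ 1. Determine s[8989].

27

Listing terms: s[1] = 27; s[2] = 4; s[3] = 21; s[4] = 16; s[5] = 26; s[6] = 6; s[7] = 17; s[8] = 24; s[9] = 10; s[10] = 9; s[11] = 11; s[12] = 7; s[13] = 15; s[14] = 28; s[15] = 2; s[16] = 25; s[17] = 8; s[18] = 13; s[19] = 3; s[20] = 23; s[21] = 12; s[22] = 5; s[23] = 19; s[24] = 20; s[25] = 18; s[26] = 22; s[27] = 14; s[28] = 1; s[29] = 27.
The sequence repeats with period 28.
So s[8989] = s[1 + ((8989-1) mod 28)] = s[1] = 27.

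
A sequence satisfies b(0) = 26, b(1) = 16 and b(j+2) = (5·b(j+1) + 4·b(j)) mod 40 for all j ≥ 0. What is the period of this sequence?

b(0) = 26, b(1) = 16, b(2) = 24, b(3) = 24, b(4) = 16, b(5) = 16, b(6) = 24.
Since (b(5), b(6)) = (b(1), b(2)) = (16, 24) (two consecutive terms determine the rest), the sequence is eventually periodic: after a pre-period of length 1 it cycles with period 4.

4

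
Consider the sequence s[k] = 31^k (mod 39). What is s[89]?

s[0] = 1, s[1] = 31, s[2] = 25, s[3] = 34, s[4] = 1.
The sequence repeats with period 4.
So s[89] = s[0 + ((89-0) mod 4)] = s[1] = 31.

31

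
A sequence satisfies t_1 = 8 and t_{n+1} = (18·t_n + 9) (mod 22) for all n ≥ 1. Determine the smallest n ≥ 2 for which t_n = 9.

7

We have t_1 = 8, t_2 = 21, t_3 = 13, t_4 = 1, t_5 = 5, t_6 = 11, t_7 = 9, t_8 = 17, t_9 = 7, t_{10} = 3, t_{11} = 19, t_{12} = 21.
Since t_{12} = t_2 = 21, the sequence is eventually periodic: after a pre-period of length 1 it cycles with period 10.
The value 9 first appears (with n ≥ 2) at t_7.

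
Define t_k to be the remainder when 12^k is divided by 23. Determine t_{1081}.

We have t_1 = 12, t_2 = 6, t_3 = 3, t_4 = 13, t_5 = 18, t_6 = 9, t_7 = 16, t_8 = 8, t_9 = 4, t_{10} = 2, t_{11} = 1, t_{12} = 12.
Since t_{12} = t_1 = 12, the sequence is periodic with period 11.
(1081 - 1) mod 11 = 2, so t_{1081} = t_3 = 3.

3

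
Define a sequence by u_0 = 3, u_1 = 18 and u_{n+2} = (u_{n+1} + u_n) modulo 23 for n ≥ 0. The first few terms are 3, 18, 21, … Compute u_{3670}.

We have u_0 = 3; u_1 = 18; u_2 = 21; u_3 = 16; u_4 = 14; u_5 = 7; u_6 = 21; u_7 = 5; u_8 = 3; u_9 = 8; u_{10} = 11; u_{11} = 19; u_{12} = 7; u_{13} = 3; u_{14} = 10; u_{15} = 13; u_{16} = 0; u_{17} = 13; u_{18} = 13; u_{19} = 3; u_{20} = 16; u_{21} = 19; u_{22} = 12; u_{23} = 8; u_{24} = 20; u_{25} = 5; u_{26} = 2; u_{27} = 7; u_{28} = 9; u_{29} = 16; u_{30} = 2; u_{31} = 18; u_{32} = 20; u_{33} = 15; u_{34} = 12; u_{35} = 4; u_{36} = 16; u_{37} = 20; u_{38} = 13; u_{39} = 10; u_{40} = 0; u_{41} = 10; u_{42} = 10; u_{43} = 20; u_{44} = 7; u_{45} = 4; u_{46} = 11; u_{47} = 15; u_{48} = 3; u_{49} = 18.
Since (u_{48}, u_{49}) = (u_0, u_1) = (3, 18) (two consecutive terms determine the rest), the sequence is periodic with period 48.
So u_{3670} = u_{0 + ((3670-0) mod 48)} = u_{22} = 12.

12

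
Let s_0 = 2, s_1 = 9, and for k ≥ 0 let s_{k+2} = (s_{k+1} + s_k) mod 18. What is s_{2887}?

7

We have s_0 = 2; s_1 = 9; s_2 = 11; s_3 = 2; s_4 = 13; s_5 = 15; s_6 = 10; s_7 = 7; s_8 = 17; s_9 = 6; s_{10} = 5; s_{11} = 11; s_{12} = 16; s_{13} = 9; s_{14} = 7; s_{15} = 16; s_{16} = 5; s_{17} = 3; s_{18} = 8; s_{19} = 11; s_{20} = 1; s_{21} = 12; s_{22} = 13; s_{23} = 7; s_{24} = 2; s_{25} = 9.
Since (s_{24}, s_{25}) = (s_0, s_1) = (2, 9) (two consecutive terms determine the rest), the sequence is periodic with period 24.
(2887 - 0) mod 24 = 7, so s_{2887} = s_7 = 7.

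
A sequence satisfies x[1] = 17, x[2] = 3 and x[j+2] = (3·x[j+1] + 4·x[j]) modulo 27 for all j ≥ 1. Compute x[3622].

0

x[1] = 17; x[2] = 3; x[3] = 23; x[4] = 0; x[5] = 11; x[6] = 6; x[7] = 8; x[8] = 21; x[9] = 14; x[10] = 18; x[11] = 2; x[12] = 24; x[13] = 26; x[14] = 12; x[15] = 5; x[16] = 9; x[17] = 20; x[18] = 15; x[19] = 17; x[20] = 3.
Since (x[19], x[20]) = (x[1], x[2]) = (17, 3) (two consecutive terms determine the rest), the sequence is periodic with period 18.
So x[3622] = x[1 + ((3622-1) mod 18)] = x[4] = 0.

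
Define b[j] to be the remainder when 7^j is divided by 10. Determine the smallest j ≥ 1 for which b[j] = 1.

4

Computing terms: b[0] = 1,  b[1] = 7,  b[2] = 9,  b[3] = 3,  b[4] = 1.
The sequence repeats with period 4.
The value 1 next appears (with j ≥ 1) at b[4].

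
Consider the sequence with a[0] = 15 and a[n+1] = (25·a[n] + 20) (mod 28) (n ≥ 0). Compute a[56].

Computing terms: a[0] = 15; a[1] = 3; a[2] = 11; a[3] = 15.
The sequence repeats with period 3.
So a[56] = a[0 + ((56-0) mod 3)] = a[2] = 11.

11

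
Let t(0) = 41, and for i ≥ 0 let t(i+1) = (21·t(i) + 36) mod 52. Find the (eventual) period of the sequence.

Computing terms: t(0) = 41,  t(1) = 13,  t(2) = 49,  t(3) = 25,  t(4) = 41.
The sequence repeats with period 4.

4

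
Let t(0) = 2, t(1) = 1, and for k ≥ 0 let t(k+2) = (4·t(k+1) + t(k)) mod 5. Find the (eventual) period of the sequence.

t(0) = 2; t(1) = 1; t(2) = 1; t(3) = 0; t(4) = 1; t(5) = 4; t(6) = 2; t(7) = 2; t(8) = 0; t(9) = 2; t(10) = 3; t(11) = 4; t(12) = 4; t(13) = 0; t(14) = 4; t(15) = 1; t(16) = 3; t(17) = 3; t(18) = 0; t(19) = 3; t(20) = 2; t(21) = 1.
The sequence repeats with period 20.

20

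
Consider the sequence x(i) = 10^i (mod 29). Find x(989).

Listing terms: x(0) = 1,  x(1) = 10,  x(2) = 13,  x(3) = 14,  x(4) = 24,  x(5) = 8,  x(6) = 22,  x(7) = 17,  x(8) = 25,  x(9) = 18,  x(10) = 6,  x(11) = 2,  x(12) = 20,  x(13) = 26,  x(14) = 28,  x(15) = 19,  x(16) = 16,  x(17) = 15,  x(18) = 5,  x(19) = 21,  x(20) = 7,  x(21) = 12,  x(22) = 4,  x(23) = 11,  x(24) = 23,  x(25) = 27,  x(26) = 9,  x(27) = 3,  x(28) = 1.
Since x(28) = x(0) = 1, the sequence is periodic with period 28.
(989 - 0) mod 28 = 9, so x(989) = x(9) = 18.

18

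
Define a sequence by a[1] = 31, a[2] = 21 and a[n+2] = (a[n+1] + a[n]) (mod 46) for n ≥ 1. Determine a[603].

40

We have a[1] = 31; a[2] = 21; a[3] = 6; a[4] = 27; a[5] = 33; a[6] = 14; a[7] = 1; a[8] = 15; a[9] = 16; a[10] = 31; a[11] = 1; a[12] = 32; a[13] = 33; a[14] = 19; a[15] = 6; a[16] = 25; a[17] = 31; a[18] = 10; a[19] = 41; a[20] = 5; a[21] = 0; a[22] = 5; a[23] = 5; a[24] = 10; a[25] = 15; a[26] = 25; a[27] = 40; a[28] = 19; a[29] = 13; a[30] = 32; a[31] = 45; a[32] = 31; a[33] = 30; a[34] = 15; a[35] = 45; a[36] = 14; a[37] = 13; a[38] = 27; a[39] = 40; a[40] = 21; a[41] = 15; a[42] = 36; a[43] = 5; a[44] = 41; a[45] = 0; a[46] = 41; a[47] = 41; a[48] = 36; a[49] = 31; a[50] = 21.
The sequence repeats with period 48.
(603 - 1) mod 48 = 26, so a[603] = a[27] = 40.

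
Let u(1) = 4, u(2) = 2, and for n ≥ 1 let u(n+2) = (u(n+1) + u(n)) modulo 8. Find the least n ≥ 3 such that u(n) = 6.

We have u(1) = 4,  u(2) = 2,  u(3) = 6,  u(4) = 0,  u(5) = 6,  u(6) = 6,  u(7) = 4,  u(8) = 2.
The sequence repeats with period 6.
The value 6 first appears (with n ≥ 3) at u(3).

3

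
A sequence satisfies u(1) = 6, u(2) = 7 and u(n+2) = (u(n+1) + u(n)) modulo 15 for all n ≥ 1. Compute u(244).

Computing terms: u(1) = 6, u(2) = 7, u(3) = 13, u(4) = 5, u(5) = 3, u(6) = 8, u(7) = 11, u(8) = 4, u(9) = 0, u(10) = 4, u(11) = 4, u(12) = 8, u(13) = 12, u(14) = 5, u(15) = 2, u(16) = 7, u(17) = 9, u(18) = 1, u(19) = 10, u(20) = 11, u(21) = 6, u(22) = 2, u(23) = 8, u(24) = 10, u(25) = 3, u(26) = 13, u(27) = 1, u(28) = 14, u(29) = 0, u(30) = 14, u(31) = 14, u(32) = 13, u(33) = 12, u(34) = 10, u(35) = 7, u(36) = 2, u(37) = 9, u(38) = 11, u(39) = 5, u(40) = 1, u(41) = 6, u(42) = 7.
Since (u(41), u(42)) = (u(1), u(2)) = (6, 7) (two consecutive terms determine the rest), the sequence is periodic with period 40.
(244 - 1) mod 40 = 3, so u(244) = u(4) = 5.

5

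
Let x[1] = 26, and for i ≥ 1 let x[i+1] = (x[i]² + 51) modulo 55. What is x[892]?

Computing terms: x[1] = 26,  x[2] = 12,  x[3] = 30,  x[4] = 16,  x[5] = 32,  x[6] = 30.
Since x[6] = x[3] = 30, the sequence is eventually periodic: after a pre-period of length 2 it cycles with period 3.
For i ≥ 3, x[i] depends only on (i - 3) mod 3. (892 - 3) mod 3 = 1, so x[892] = x[4] = 16.

16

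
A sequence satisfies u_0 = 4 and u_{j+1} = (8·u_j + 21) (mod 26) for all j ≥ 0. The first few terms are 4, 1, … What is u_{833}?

1

u_0 = 4; u_1 = 1; u_2 = 3; u_3 = 19; u_4 = 17; u_5 = 1.
Since u_5 = u_1 = 1, the sequence is eventually periodic: after a pre-period of length 1 it cycles with period 4.
For j ≥ 1, u_j depends only on (j - 1) mod 4. (833 - 1) mod 4 = 0, so u_{833} = u_1 = 1.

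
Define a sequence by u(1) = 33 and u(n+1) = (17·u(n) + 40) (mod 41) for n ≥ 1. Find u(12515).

25

Listing terms: u(1) = 33; u(2) = 27; u(3) = 7; u(4) = 36; u(5) = 37; u(6) = 13; u(7) = 15; u(8) = 8; u(9) = 12; u(10) = 39; u(11) = 6; u(12) = 19; u(13) = 35; u(14) = 20; u(15) = 11; u(16) = 22; u(17) = 4; u(18) = 26; u(19) = 31; u(20) = 34; u(21) = 3; u(22) = 9; u(23) = 29; u(24) = 0; u(25) = 40; u(26) = 23; u(27) = 21; u(28) = 28; u(29) = 24; u(30) = 38; u(31) = 30; u(32) = 17; u(33) = 1; u(34) = 16; u(35) = 25; u(36) = 14; u(37) = 32; u(38) = 10; u(39) = 5; u(40) = 2; u(41) = 33.
The sequence repeats with period 40.
(12515 - 1) mod 40 = 34, so u(12515) = u(35) = 25.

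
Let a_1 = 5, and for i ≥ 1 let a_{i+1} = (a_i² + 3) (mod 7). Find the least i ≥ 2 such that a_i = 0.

2

a_1 = 5, a_2 = 0, a_3 = 3, a_4 = 5.
The sequence repeats with period 3.
The value 0 first appears (with i ≥ 2) at a_2.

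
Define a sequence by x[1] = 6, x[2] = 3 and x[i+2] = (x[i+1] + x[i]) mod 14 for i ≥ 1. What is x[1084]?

Listing terms: x[1] = 6; x[2] = 3; x[3] = 9; x[4] = 12; x[5] = 7; x[6] = 5; x[7] = 12; x[8] = 3; x[9] = 1; x[10] = 4; x[11] = 5; x[12] = 9; x[13] = 0; x[14] = 9; x[15] = 9; x[16] = 4; x[17] = 13; x[18] = 3; x[19] = 2; x[20] = 5; x[21] = 7; x[22] = 12; x[23] = 5; x[24] = 3; x[25] = 8; x[26] = 11; x[27] = 5; x[28] = 2; x[29] = 7; x[30] = 9; x[31] = 2; x[32] = 11; x[33] = 13; x[34] = 10; x[35] = 9; x[36] = 5; x[37] = 0; x[38] = 5; x[39] = 5; x[40] = 10; x[41] = 1; x[42] = 11; x[43] = 12; x[44] = 9; x[45] = 7; x[46] = 2; x[47] = 9; x[48] = 11; x[49] = 6; x[50] = 3.
Since (x[49], x[50]) = (x[1], x[2]) = (6, 3) (two consecutive terms determine the rest), the sequence is periodic with period 48.
(1084 - 1) mod 48 = 27, so x[1084] = x[28] = 2.

2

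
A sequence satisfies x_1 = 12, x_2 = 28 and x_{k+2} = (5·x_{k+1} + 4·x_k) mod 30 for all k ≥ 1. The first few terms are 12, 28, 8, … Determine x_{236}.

x_1 = 12,  x_2 = 28,  x_3 = 8,  x_4 = 2,  x_5 = 12,  x_6 = 8,  x_7 = 28,  x_8 = 22,  x_9 = 12,  x_{10} = 28.
The sequence repeats with period 8.
(236 - 1) mod 8 = 3, so x_{236} = x_4 = 2.

2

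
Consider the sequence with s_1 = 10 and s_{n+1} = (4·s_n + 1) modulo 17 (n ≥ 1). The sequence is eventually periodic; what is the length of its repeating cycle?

4

We have s_1 = 10, s_2 = 7, s_3 = 12, s_4 = 15, s_5 = 10.
The sequence repeats with period 4.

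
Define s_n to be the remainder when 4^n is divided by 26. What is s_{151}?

4

Computing terms: s_0 = 1,  s_1 = 4,  s_2 = 16,  s_3 = 12,  s_4 = 22,  s_5 = 10,  s_6 = 14,  s_7 = 4.
Since s_7 = s_1 = 4, the sequence is eventually periodic: after a pre-period of length 1 it cycles with period 6.
For n ≥ 1, s_n depends only on (n - 1) mod 6. (151 - 1) mod 6 = 0, so s_{151} = s_1 = 4.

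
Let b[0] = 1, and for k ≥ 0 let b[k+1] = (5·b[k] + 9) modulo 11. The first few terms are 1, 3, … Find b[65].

1

Computing terms: b[0] = 1,  b[1] = 3,  b[2] = 2,  b[3] = 8,  b[4] = 5,  b[5] = 1.
The sequence repeats with period 5.
(65 - 0) mod 5 = 0, so b[65] = b[0] = 1.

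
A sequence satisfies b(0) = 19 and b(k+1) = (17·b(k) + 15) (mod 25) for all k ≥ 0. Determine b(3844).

Computing terms: b(0) = 19, b(1) = 13, b(2) = 11, b(3) = 2, b(4) = 24, b(5) = 23, b(6) = 6, b(7) = 17, b(8) = 4, b(9) = 8, b(10) = 1, b(11) = 7, b(12) = 9, b(13) = 18, b(14) = 21, b(15) = 22, b(16) = 14, b(17) = 3, b(18) = 16, b(19) = 12, b(20) = 19.
Since b(20) = b(0) = 19, the sequence is periodic with period 20.
(3844 - 0) mod 20 = 4, so b(3844) = b(4) = 24.

24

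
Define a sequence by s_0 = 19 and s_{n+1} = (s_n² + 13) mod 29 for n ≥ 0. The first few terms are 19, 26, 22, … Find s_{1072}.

We have s_0 = 19; s_1 = 26; s_2 = 22; s_3 = 4; s_4 = 0; s_5 = 13; s_6 = 8; s_7 = 19.
The sequence repeats with period 7.
(1072 - 0) mod 7 = 1, so s_{1072} = s_1 = 26.

26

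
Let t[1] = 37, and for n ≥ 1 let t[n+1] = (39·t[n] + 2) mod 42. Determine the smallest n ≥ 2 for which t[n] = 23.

4

t[1] = 37; t[2] = 17; t[3] = 35; t[4] = 23; t[5] = 17.
Since t[5] = t[2] = 17, the sequence is eventually periodic: after a pre-period of length 1 it cycles with period 3.
The value 23 first appears (with n ≥ 2) at t[4].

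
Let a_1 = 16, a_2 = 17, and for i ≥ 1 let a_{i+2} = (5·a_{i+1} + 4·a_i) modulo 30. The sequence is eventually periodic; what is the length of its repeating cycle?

Listing terms: a_1 = 16,  a_2 = 17,  a_3 = 29,  a_4 = 3,  a_5 = 11,  a_6 = 7,  a_7 = 19,  a_8 = 3,  a_9 = 1,  a_{10} = 17,  a_{11} = 29.
Since (a_{10}, a_{11}) = (a_2, a_3) = (17, 29) (two consecutive terms determine the rest), the sequence is eventually periodic: after a pre-period of length 1 it cycles with period 8.

8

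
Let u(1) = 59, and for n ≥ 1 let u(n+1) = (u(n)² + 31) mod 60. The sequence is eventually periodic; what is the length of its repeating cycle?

We have u(1) = 59, u(2) = 32, u(3) = 35, u(4) = 56, u(5) = 47, u(6) = 20, u(7) = 11, u(8) = 32.
Since u(8) = u(2) = 32, the sequence is eventually periodic: after a pre-period of length 1 it cycles with period 6.

6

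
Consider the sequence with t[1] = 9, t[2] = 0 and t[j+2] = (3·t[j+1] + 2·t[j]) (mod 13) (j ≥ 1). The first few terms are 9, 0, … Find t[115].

6

Listing terms: t[1] = 9, t[2] = 0, t[3] = 5, t[4] = 2, t[5] = 3, t[6] = 0, t[7] = 6, t[8] = 5, t[9] = 1, t[10] = 0, t[11] = 2, t[12] = 6, t[13] = 9, t[14] = 0.
The sequence repeats with period 12.
So t[115] = t[1 + ((115-1) mod 12)] = t[7] = 6.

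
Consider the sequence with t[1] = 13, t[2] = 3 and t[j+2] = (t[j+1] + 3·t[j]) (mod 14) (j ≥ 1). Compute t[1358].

11

Computing terms: t[1] = 13; t[2] = 3; t[3] = 0; t[4] = 9; t[5] = 9; t[6] = 8; t[7] = 7; t[8] = 3; t[9] = 10; t[10] = 5; t[11] = 7; t[12] = 8; t[13] = 1; t[14] = 11; t[15] = 0; t[16] = 5; t[17] = 5; t[18] = 6; t[19] = 7; t[20] = 11; t[21] = 4; t[22] = 9; t[23] = 7; t[24] = 6; t[25] = 13; t[26] = 3.
The sequence repeats with period 24.
(1358 - 1) mod 24 = 13, so t[1358] = t[14] = 11.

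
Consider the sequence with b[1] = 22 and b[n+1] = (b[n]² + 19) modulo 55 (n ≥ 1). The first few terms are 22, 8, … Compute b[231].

28

Computing terms: b[1] = 22; b[2] = 8; b[3] = 28; b[4] = 33; b[5] = 8.
Since b[5] = b[2] = 8, the sequence is eventually periodic: after a pre-period of length 1 it cycles with period 3.
For n ≥ 2, b[n] depends only on (n - 2) mod 3. (231 - 2) mod 3 = 1, so b[231] = b[3] = 28.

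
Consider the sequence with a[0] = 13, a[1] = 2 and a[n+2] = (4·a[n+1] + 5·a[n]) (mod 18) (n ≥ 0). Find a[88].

Listing terms: a[0] = 13,  a[1] = 2,  a[2] = 1,  a[3] = 14,  a[4] = 7,  a[5] = 8,  a[6] = 13,  a[7] = 2.
Since (a[6], a[7]) = (a[0], a[1]) = (13, 2) (two consecutive terms determine the rest), the sequence is periodic with period 6.
(88 - 0) mod 6 = 4, so a[88] = a[4] = 7.

7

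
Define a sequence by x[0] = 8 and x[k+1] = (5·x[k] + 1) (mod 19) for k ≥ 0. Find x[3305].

We have x[0] = 8, x[1] = 3, x[2] = 16, x[3] = 5, x[4] = 7, x[5] = 17, x[6] = 10, x[7] = 13, x[8] = 9, x[9] = 8.
The sequence repeats with period 9.
So x[3305] = x[0 + ((3305-0) mod 9)] = x[2] = 16.

16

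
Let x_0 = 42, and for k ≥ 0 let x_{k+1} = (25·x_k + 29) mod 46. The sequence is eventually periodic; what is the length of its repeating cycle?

22

x_0 = 42, x_1 = 21, x_2 = 2, x_3 = 33, x_4 = 26, x_5 = 35, x_6 = 30, x_7 = 43, x_8 = 0, x_9 = 29, x_{10} = 18, x_{11} = 19, x_{12} = 44, x_{13} = 25, x_{14} = 10, x_{15} = 3, x_{16} = 12, x_{17} = 7, x_{18} = 20, x_{19} = 23, x_{20} = 6, x_{21} = 41, x_{22} = 42.
Since x_{22} = x_0 = 42, the sequence is periodic with period 22.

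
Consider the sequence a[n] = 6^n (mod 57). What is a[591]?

30

Listing terms: a[0] = 1,  a[1] = 6,  a[2] = 36,  a[3] = 45,  a[4] = 42,  a[5] = 24,  a[6] = 30,  a[7] = 9,  a[8] = 54,  a[9] = 39,  a[10] = 6.
Since a[10] = a[1] = 6, the sequence is eventually periodic: after a pre-period of length 1 it cycles with period 9.
For n ≥ 1, a[n] depends only on (n - 1) mod 9. (591 - 1) mod 9 = 5, so a[591] = a[6] = 30.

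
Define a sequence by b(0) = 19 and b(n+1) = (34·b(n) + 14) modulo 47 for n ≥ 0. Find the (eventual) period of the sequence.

23

Computing terms: b(0) = 19, b(1) = 2, b(2) = 35, b(3) = 29, b(4) = 13, b(5) = 33, b(6) = 8, b(7) = 4, b(8) = 9, b(9) = 38, b(10) = 37, b(11) = 3, b(12) = 22, b(13) = 10, b(14) = 25, b(15) = 18, b(16) = 15, b(17) = 7, b(18) = 17, b(19) = 28, b(20) = 26, b(21) = 5, b(22) = 43, b(23) = 19.
The sequence repeats with period 23.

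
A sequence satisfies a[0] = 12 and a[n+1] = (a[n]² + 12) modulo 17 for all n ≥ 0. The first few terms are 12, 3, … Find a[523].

14

Computing terms: a[0] = 12, a[1] = 3, a[2] = 4, a[3] = 11, a[4] = 14, a[5] = 4.
Since a[5] = a[2] = 4, the sequence is eventually periodic: after a pre-period of length 2 it cycles with period 3.
For n ≥ 2, a[n] depends only on (n - 2) mod 3. (523 - 2) mod 3 = 2, so a[523] = a[4] = 14.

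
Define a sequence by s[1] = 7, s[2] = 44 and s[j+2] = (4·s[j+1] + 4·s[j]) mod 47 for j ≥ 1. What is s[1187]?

Listing terms: s[1] = 7; s[2] = 44; s[3] = 16; s[4] = 5; s[5] = 37; s[6] = 27; s[7] = 21; s[8] = 4; s[9] = 6; s[10] = 40; s[11] = 43; s[12] = 3; s[13] = 43; s[14] = 43; s[15] = 15; s[16] = 44; s[17] = 1; s[18] = 39; s[19] = 19; s[20] = 44; s[21] = 17; s[22] = 9; s[23] = 10; s[24] = 29; s[25] = 15; s[26] = 35; s[27] = 12; s[28] = 0; s[29] = 1; s[30] = 4; s[31] = 20; s[32] = 2; s[33] = 41; s[34] = 31; s[35] = 6; s[36] = 7; s[37] = 5; s[38] = 1; s[39] = 24; s[40] = 6; s[41] = 26; s[42] = 34; s[43] = 5; s[44] = 15; s[45] = 33; s[46] = 4; s[47] = 7; s[48] = 44.
The sequence repeats with period 46.
So s[1187] = s[1 + ((1187-1) mod 46)] = s[37] = 5.

5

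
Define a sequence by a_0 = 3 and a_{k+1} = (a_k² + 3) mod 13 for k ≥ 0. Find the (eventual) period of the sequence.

5

Computing terms: a_0 = 3, a_1 = 12, a_2 = 4, a_3 = 6, a_4 = 0, a_5 = 3.
Since a_5 = a_0 = 3, the sequence is periodic with period 5.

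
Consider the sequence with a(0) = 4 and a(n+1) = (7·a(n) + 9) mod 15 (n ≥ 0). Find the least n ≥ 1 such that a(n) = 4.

4

a(0) = 4,  a(1) = 7,  a(2) = 13,  a(3) = 10,  a(4) = 4.
Since a(4) = a(0) = 4, the sequence is periodic with period 4.
The value 4 next appears (with n ≥ 1) at a(4).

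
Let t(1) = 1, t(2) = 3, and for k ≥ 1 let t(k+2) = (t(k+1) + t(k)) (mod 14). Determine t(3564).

0

We have t(1) = 1,  t(2) = 3,  t(3) = 4,  t(4) = 7,  t(5) = 11,  t(6) = 4,  t(7) = 1,  t(8) = 5,  t(9) = 6,  t(10) = 11,  t(11) = 3,  t(12) = 0,  t(13) = 3,  t(14) = 3,  t(15) = 6,  t(16) = 9,  t(17) = 1,  t(18) = 10,  t(19) = 11,  t(20) = 7,  t(21) = 4,  t(22) = 11,  t(23) = 1,  t(24) = 12,  t(25) = 13,  t(26) = 11,  t(27) = 10,  t(28) = 7,  t(29) = 3,  t(30) = 10,  t(31) = 13,  t(32) = 9,  t(33) = 8,  t(34) = 3,  t(35) = 11,  t(36) = 0,  t(37) = 11,  t(38) = 11,  t(39) = 8,  t(40) = 5,  t(41) = 13,  t(42) = 4,  t(43) = 3,  t(44) = 7,  t(45) = 10,  t(46) = 3,  t(47) = 13,  t(48) = 2,  t(49) = 1,  t(50) = 3.
The sequence repeats with period 48.
So t(3564) = t(1 + ((3564-1) mod 48)) = t(12) = 0.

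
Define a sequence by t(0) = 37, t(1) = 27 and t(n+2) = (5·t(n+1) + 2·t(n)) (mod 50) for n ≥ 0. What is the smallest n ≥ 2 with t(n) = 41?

We have t(0) = 37; t(1) = 27; t(2) = 9; t(3) = 49; t(4) = 13; t(5) = 13; t(6) = 41; t(7) = 31; t(8) = 37; t(9) = 47; t(10) = 9; t(11) = 39; t(12) = 13; t(13) = 43; t(14) = 41; t(15) = 41; t(16) = 37; t(17) = 17; t(18) = 9; t(19) = 29; t(20) = 13; t(21) = 23; t(22) = 41; t(23) = 1; t(24) = 37; t(25) = 37; t(26) = 9; t(27) = 19; t(28) = 13; t(29) = 3; t(30) = 41; t(31) = 11; t(32) = 37; t(33) = 7; t(34) = 9; t(35) = 9; t(36) = 13; t(37) = 33; t(38) = 41; t(39) = 21; t(40) = 37; t(41) = 27.
The sequence repeats with period 40.
The value 41 first appears (with n ≥ 2) at t(6).

6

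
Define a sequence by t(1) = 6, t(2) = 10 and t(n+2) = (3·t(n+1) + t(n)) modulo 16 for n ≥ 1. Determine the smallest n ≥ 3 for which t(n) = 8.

t(1) = 6,  t(2) = 10,  t(3) = 4,  t(4) = 6,  t(5) = 6,  t(6) = 8,  t(7) = 14,  t(8) = 2,  t(9) = 4,  t(10) = 14,  t(11) = 14,  t(12) = 8,  t(13) = 6,  t(14) = 10.
The sequence repeats with period 12.
The value 8 first appears (with n ≥ 3) at t(6).

6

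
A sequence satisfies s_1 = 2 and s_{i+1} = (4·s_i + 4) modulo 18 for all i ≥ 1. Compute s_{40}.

14

s_1 = 2; s_2 = 12; s_3 = 16; s_4 = 14; s_5 = 6; s_6 = 10; s_7 = 8; s_8 = 0; s_9 = 4; s_{10} = 2.
Since s_{10} = s_1 = 2, the sequence is periodic with period 9.
So s_{40} = s_{1 + ((40-1) mod 9)} = s_4 = 14.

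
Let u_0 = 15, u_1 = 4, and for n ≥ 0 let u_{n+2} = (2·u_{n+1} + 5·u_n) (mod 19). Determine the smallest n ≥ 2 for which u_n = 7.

2

u_0 = 15,  u_1 = 4,  u_2 = 7,  u_3 = 15,  u_4 = 8,  u_5 = 15,  u_6 = 13,  u_7 = 6,  u_8 = 1,  u_9 = 13,  u_{10} = 12,  u_{11} = 13,  u_{12} = 10,  u_{13} = 9,  u_{14} = 11,  u_{15} = 10,  u_{16} = 18,  u_{17} = 10,  u_{18} = 15,  u_{19} = 4.
The sequence repeats with period 18.
The value 7 first appears (with n ≥ 2) at u_2.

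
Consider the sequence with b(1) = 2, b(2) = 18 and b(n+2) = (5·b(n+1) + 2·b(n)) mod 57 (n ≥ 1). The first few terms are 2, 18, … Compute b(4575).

Listing terms: b(1) = 2, b(2) = 18, b(3) = 37, b(4) = 50, b(5) = 39, b(6) = 10, b(7) = 14, b(8) = 33, b(9) = 22, b(10) = 5, b(11) = 12, b(12) = 13, b(13) = 32, b(14) = 15, b(15) = 25, b(16) = 41, b(17) = 27, b(18) = 46, b(19) = 56, b(20) = 30, b(21) = 34, b(22) = 2, b(23) = 21, b(24) = 52, b(25) = 17, b(26) = 18, b(27) = 10, b(28) = 29, b(29) = 51, b(30) = 28, b(31) = 14, b(32) = 12, b(33) = 31, b(34) = 8, b(35) = 45, b(36) = 13, b(37) = 41, b(38) = 3, b(39) = 40, b(40) = 35, b(41) = 27, b(42) = 34, b(43) = 53, b(44) = 48, b(45) = 4, b(46) = 2, b(47) = 18.
Since (b(46), b(47)) = (b(1), b(2)) = (2, 18) (two consecutive terms determine the rest), the sequence is periodic with period 45.
So b(4575) = b(1 + ((4575-1) mod 45)) = b(30) = 28.

28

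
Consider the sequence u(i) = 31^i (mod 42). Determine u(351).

13

We have u(1) = 31,  u(2) = 37,  u(3) = 13,  u(4) = 25,  u(5) = 19,  u(6) = 1,  u(7) = 31.
Since u(7) = u(1) = 31, the sequence is periodic with period 6.
(351 - 1) mod 6 = 2, so u(351) = u(3) = 13.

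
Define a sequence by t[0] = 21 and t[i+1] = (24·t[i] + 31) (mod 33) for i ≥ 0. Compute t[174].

31

t[0] = 21,  t[1] = 7,  t[2] = 1,  t[3] = 22,  t[4] = 31,  t[5] = 16,  t[6] = 19,  t[7] = 25,  t[8] = 4,  t[9] = 28,  t[10] = 10,  t[11] = 7.
Since t[11] = t[1] = 7, the sequence is eventually periodic: after a pre-period of length 1 it cycles with period 10.
For i ≥ 1, t[i] depends only on (i - 1) mod 10. (174 - 1) mod 10 = 3, so t[174] = t[4] = 31.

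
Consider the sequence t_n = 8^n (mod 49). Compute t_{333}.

29

Computing terms: t_1 = 8,  t_2 = 15,  t_3 = 22,  t_4 = 29,  t_5 = 36,  t_6 = 43,  t_7 = 1,  t_8 = 8.
Since t_8 = t_1 = 8, the sequence is periodic with period 7.
So t_{333} = t_{1 + ((333-1) mod 7)} = t_4 = 29.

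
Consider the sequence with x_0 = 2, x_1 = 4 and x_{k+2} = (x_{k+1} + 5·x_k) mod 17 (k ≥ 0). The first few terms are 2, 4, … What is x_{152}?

14

Listing terms: x_0 = 2; x_1 = 4; x_2 = 14; x_3 = 0; x_4 = 2; x_5 = 2; x_6 = 12; x_7 = 5; x_8 = 14; x_9 = 5; x_{10} = 7; x_{11} = 15; x_{12} = 16; x_{13} = 6; x_{14} = 1; x_{15} = 14; x_{16} = 2; x_{17} = 4.
Since (x_{16}, x_{17}) = (x_0, x_1) = (2, 4) (two consecutive terms determine the rest), the sequence is periodic with period 16.
(152 - 0) mod 16 = 8, so x_{152} = x_8 = 14.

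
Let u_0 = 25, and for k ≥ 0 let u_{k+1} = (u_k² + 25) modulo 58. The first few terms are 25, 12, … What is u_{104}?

u_0 = 25, u_1 = 12, u_2 = 53, u_3 = 50, u_4 = 31, u_5 = 0, u_6 = 25.
Since u_6 = u_0 = 25, the sequence is periodic with period 6.
(104 - 0) mod 6 = 2, so u_{104} = u_2 = 53.

53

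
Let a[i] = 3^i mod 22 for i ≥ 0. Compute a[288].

Computing terms: a[0] = 1, a[1] = 3, a[2] = 9, a[3] = 5, a[4] = 15, a[5] = 1.
Since a[5] = a[0] = 1, the sequence is periodic with period 5.
(288 - 0) mod 5 = 3, so a[288] = a[3] = 5.

5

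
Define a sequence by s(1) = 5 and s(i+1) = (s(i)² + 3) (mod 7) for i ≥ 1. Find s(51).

3

s(1) = 5; s(2) = 0; s(3) = 3; s(4) = 5.
The sequence repeats with period 3.
(51 - 1) mod 3 = 2, so s(51) = s(3) = 3.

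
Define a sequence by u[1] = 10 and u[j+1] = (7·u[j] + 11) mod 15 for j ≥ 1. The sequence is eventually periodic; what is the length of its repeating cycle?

We have u[1] = 10, u[2] = 6, u[3] = 8, u[4] = 7, u[5] = 0, u[6] = 11, u[7] = 13, u[8] = 12, u[9] = 5, u[10] = 1, u[11] = 3, u[12] = 2, u[13] = 10.
Since u[13] = u[1] = 10, the sequence is periodic with period 12.

12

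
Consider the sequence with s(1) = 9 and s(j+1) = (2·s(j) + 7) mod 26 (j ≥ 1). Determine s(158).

Computing terms: s(1) = 9; s(2) = 25; s(3) = 5; s(4) = 17; s(5) = 15; s(6) = 11; s(7) = 3; s(8) = 13; s(9) = 7; s(10) = 21; s(11) = 23; s(12) = 1; s(13) = 9.
The sequence repeats with period 12.
(158 - 1) mod 12 = 1, so s(158) = s(2) = 25.

25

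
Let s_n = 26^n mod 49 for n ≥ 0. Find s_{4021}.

40

Computing terms: s_0 = 1, s_1 = 26, s_2 = 39, s_3 = 34, s_4 = 2, s_5 = 3, s_6 = 29, s_7 = 19, s_8 = 4, s_9 = 6, s_{10} = 9, s_{11} = 38, s_{12} = 8, s_{13} = 12, s_{14} = 18, s_{15} = 27, s_{16} = 16, s_{17} = 24, s_{18} = 36, s_{19} = 5, s_{20} = 32, s_{21} = 48, s_{22} = 23, s_{23} = 10, s_{24} = 15, s_{25} = 47, s_{26} = 46, s_{27} = 20, s_{28} = 30, s_{29} = 45, s_{30} = 43, s_{31} = 40, s_{32} = 11, s_{33} = 41, s_{34} = 37, s_{35} = 31, s_{36} = 22, s_{37} = 33, s_{38} = 25, s_{39} = 13, s_{40} = 44, s_{41} = 17, s_{42} = 1.
Since s_{42} = s_0 = 1, the sequence is periodic with period 42.
(4021 - 0) mod 42 = 31, so s_{4021} = s_{31} = 40.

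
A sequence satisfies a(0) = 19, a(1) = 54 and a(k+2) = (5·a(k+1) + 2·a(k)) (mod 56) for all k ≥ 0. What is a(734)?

We have a(0) = 19,  a(1) = 54,  a(2) = 28,  a(3) = 24,  a(4) = 8,  a(5) = 32,  a(6) = 8,  a(7) = 48,  a(8) = 32,  a(9) = 32,  a(10) = 0,  a(11) = 8,  a(12) = 40,  a(13) = 48,  a(14) = 40,  a(15) = 16,  a(16) = 48,  a(17) = 48,  a(18) = 0,  a(19) = 40,  a(20) = 32,  a(21) = 16,  a(22) = 32,  a(23) = 24,  a(24) = 16,  a(25) = 16,  a(26) = 0,  a(27) = 32,  a(28) = 48,  a(29) = 24,  a(30) = 48,  a(31) = 8,  a(32) = 24,  a(33) = 24,  a(34) = 0,  a(35) = 48,  a(36) = 16,  a(37) = 8,  a(38) = 16,  a(39) = 40,  a(40) = 8,  a(41) = 8,  a(42) = 0,  a(43) = 16,  a(44) = 24,  a(45) = 40,  a(46) = 24,  a(47) = 32,  a(48) = 40,  a(49) = 40,  a(50) = 0,  a(51) = 24,  a(52) = 8.
Since (a(51), a(52)) = (a(3), a(4)) = (24, 8) (two consecutive terms determine the rest), the sequence is eventually periodic: after a pre-period of length 3 it cycles with period 48.
For k ≥ 3, a(k) depends only on (k - 3) mod 48. (734 - 3) mod 48 = 11, so a(734) = a(14) = 40.

40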